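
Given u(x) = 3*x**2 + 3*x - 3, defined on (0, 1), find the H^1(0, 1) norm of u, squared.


||u||_{H^1}^2 = 423/10

The H^1 norm (squared) on an interval (0, L) is
  ||u||_{H^1}^2 = ∫_0^L u(x)^2 dx + ∫_0^L u'(x)^2 dx.
Compute u'(x) = 6*x + 3.
Then u(x)^2 = 9*x**4 + 18*x**3 - 9*x**2 - 18*x + 9 and u'(x)^2 = 36*x**2 + 36*x + 9.
Integrate each monomial from 0 to 1 using ∫_0^1 c·x^n dx = c·1^(n+1)/(n+1):
  ∫_0^1 u(x)^2 dx = ∫_0^1 (9*x^4 + 18*x^3 - 9*x^2 - 18*x + 9) dx. Term by term:
    ∫_0^1 9*x^4 dx = 9/5;  ∫_0^1 18*x^3 dx = 9/2;  ∫_0^1 -9*x^2 dx = -3;
    ∫_0^1 -18*x dx = -9;  ∫_0^1 9 dx = 9.
  Sum: 9/5 + 9/2 − 3 − 9 + 9 = 33/10.
  ∫_0^1 u'(x)^2 dx = ∫_0^1 (36*x^2 + 36*x + 9) dx. Term by term:
    ∫_0^1 36*x^2 dx = 12;  ∫_0^1 36*x dx = 18;  ∫_0^1 9 dx = 9.
  Sum: 12 + 18 + 9 = 39.
Adding: ||u||_{H^1}^2 = 33/10 + 39 = 423/10.


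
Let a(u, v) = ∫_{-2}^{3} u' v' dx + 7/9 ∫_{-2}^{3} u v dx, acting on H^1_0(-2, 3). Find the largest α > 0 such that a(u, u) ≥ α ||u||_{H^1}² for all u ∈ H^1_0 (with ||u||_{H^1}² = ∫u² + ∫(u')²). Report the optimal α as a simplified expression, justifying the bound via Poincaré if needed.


α = (π^2 + 175/9)/(π^2 + 25)

Coercivity of a(·,·) on H^1_0(-2, 3) means a(u, u) ≥ α ||u||_{H^1}² for every u ∈ H^1_0.
The interval has length L = 5, and Poincaré/coercivity depend only on L. Here a(u, u) = ∫(u')² + (7/9)·∫u².
Here 0 < c = 7/9 < 1. The condition a(u,u) ≥ α||u||_{H^1}² reads (1−α)∫(u')² ≥ (α−c)∫u². Any admissible α is ≤ 1 (rapidly oscillating u have ∫u²/∫(u')² → 0), and α = 1 would force 0 ≥ (1−c)∫u², impossible since c < 1; so 1−α > 0. By the sharp Poincaré inequality on H^1_0 of an interval of length L, ∫(u')² ≥ (π/L)²∫u² with equality for the first sine mode sin(π(x−x₀)/L) (x₀ the left endpoint), so the inequality holds for all u iff (1−α)(π/L)² ≥ α − c, i.e. α ≤ ((π/L)² + c)/((π/L)² + 1) = (1 + c(L/π)²)/(1 + (L/π)²). With (π/L)² = π^2/25 and c = 7/9, the largest admissible constant is α = ((π/L)² + c)/((π/L)² + 1).
Simplifying, α = (π^2 + 175/9)/(π^2 + 25).


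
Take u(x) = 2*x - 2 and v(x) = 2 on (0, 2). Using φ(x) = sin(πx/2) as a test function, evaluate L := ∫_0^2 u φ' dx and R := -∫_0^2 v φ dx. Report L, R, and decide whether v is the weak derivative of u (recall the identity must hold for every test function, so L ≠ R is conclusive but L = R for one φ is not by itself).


LHS = -8/π, RHS = -8/π. Yes, v = u' weakly.

u(x) = 2*x - 2, classical derivative u'(x) = 2.
φ(x) = sin(πx/2), so φ'(x) = π*cos(π*x/2)/2.
Note φ(0) = φ(2) = 0, so the boundary term u·φ vanishes.
LHS = ∫_0^2 u(x) φ'(x) dx = ∫_0^2 (π*x*cos(π*x/2) - π*cos(π*x/2)) dx. Term by term:
  ∫_0^2 -π*cos(π*x/2) dx = 0;  ∫_0^2 π*x*cos(π*x/2) dx = -8/π.
Sum: 0 − 8/π = -8/π.
So LHS = -8/π.
∫_0^2 v(x) φ(x) dx = ∫_0^2 (2*sin(π*x/2)) dx. Term by term:
  ∫_0^2 2*sin(π*x/2) dx = 8/π.
So RHS = -∫_0^2 v(x) φ(x) dx = -8/π.
LHS = RHS, so the identity holds for this test φ.
Moreover u is smooth here and v(x) = u'(x) = 2 pointwise, so the identity holds for every test function. Hence v is the weak derivative of u.


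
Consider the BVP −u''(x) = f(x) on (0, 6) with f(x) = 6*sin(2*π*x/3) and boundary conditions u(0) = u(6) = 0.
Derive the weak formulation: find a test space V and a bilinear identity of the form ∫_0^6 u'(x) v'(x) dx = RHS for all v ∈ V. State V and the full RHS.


V = H^1_0(0, 6) (so v(0) = v(6) = 0); weak form: ∫_0^6 u'v' dx = ∫_0^6 (6*sin(2*π*x/3)) v dx for all v ∈ V.

Multiply both sides by a test function v and integrate from 0 to 6:
  ∫_0^6 −u''(x) v(x) dx = ∫_0^6 f(x) v(x) dx.
Integrate the LHS by parts once:
  ∫_0^6 −u'' v dx = −[u'(x) v(x)]_0^6 + ∫_0^6 u'(x) v'(x) dx.
Thus ∫_0^6 u'(x) v'(x) dx = ∫_0^6 f(x) v(x) dx + [u'(x) v(x)]_0^6.
Choose V so that boundary terms are either known or forced to vanish.
u is Dirichlet: u(0) = u(6) = 0. Let V = H^1_0(0, 6); then v(0) = v(6) = 0, and [u' v]_0^6 = 0.
Weak formulation: find u (satisfying any essential BC) such that ∫_0^6 u'(x) v'(x) dx = ∫_0^6 f v dx for all v ∈ V.
Substituting f(x) = 6*sin(2*π*x/3), the right-hand side is ∫_0^6 (6*sin(2*π*x/3)) v dx.


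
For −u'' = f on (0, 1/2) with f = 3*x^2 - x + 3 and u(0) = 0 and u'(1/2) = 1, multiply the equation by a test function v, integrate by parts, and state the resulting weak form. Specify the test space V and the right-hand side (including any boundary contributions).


V = {v ∈ H^1(0, 1/2) : v(0) = 0} (test functions vanish at x = 0 where u is specified); weak form: ∫_0^1/2 u'v' dx = ∫_0^1/2 (3*x^2 - x + 3) v dx + v(1/2) for all v ∈ V.

Multiply both sides by a test function v and integrate from 0 to 1/2:
  ∫_0^1/2 −u''(x) v(x) dx = ∫_0^1/2 f(x) v(x) dx.
Integrate the LHS by parts once:
  ∫_0^1/2 −u'' v dx = −[u'(x) v(x)]_0^1/2 + ∫_0^1/2 u'(x) v'(x) dx.
Thus ∫_0^1/2 u'(x) v'(x) dx = ∫_0^1/2 f(x) v(x) dx + [u'(x) v(x)]_0^1/2.
Choose V so that boundary terms are either known or forced to vanish.
Mixed BC: u(0) = 0 (Dirichlet) and u'(1/2) = 1 (Neumann). Define V = {v ∈ H^1(0, 1/2) : v(0) = 0}. Then [u' v]_0^1/2 = u'(1/2)·v(1/2) − u'(0)·0 = v(1/2).
Weak formulation: find u (satisfying any essential BC) such that ∫_0^1/2 u'(x) v'(x) dx = ∫_0^1/2 f v dx + v(1/2) for all v ∈ V (Dirichlet at 0 absorbed into V; Neumann datum at x = 1/2 contributes the boundary term).
Substituting f(x) = 3*x^2 - x + 3, the right-hand side is ∫_0^1/2 (3*x^2 - x + 3) v dx + v(1/2).


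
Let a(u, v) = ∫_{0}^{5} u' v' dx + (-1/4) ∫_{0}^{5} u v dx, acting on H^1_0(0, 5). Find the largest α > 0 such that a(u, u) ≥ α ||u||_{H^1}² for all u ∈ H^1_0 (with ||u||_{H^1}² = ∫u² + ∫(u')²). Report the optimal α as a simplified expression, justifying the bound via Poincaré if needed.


α = (-25/4 + π^2)/(π^2 + 25)

Coercivity of a(·,·) on H^1_0(0, 5) means a(u, u) ≥ α ||u||_{H^1}² for every u ∈ H^1_0.
The interval has length L = 5, and Poincaré/coercivity depend only on L. Here a(u, u) = ∫(u')² + (-1/4)·∫u².
Here c = -1/4 < 0 with |c| < (π/L)² = π^2/25, so coercivity still holds. The condition a(u,u) ≥ α||u||_{H^1}² reads (1−α)∫(u')² ≥ (α−c)∫u². Any admissible α is ≤ 1 (rapidly oscillating u have ∫u²/∫(u')² → 0), and α = 1 would force 0 ≥ (1−c)∫u², impossible since c < 1; so 1−α > 0. By the sharp Poincaré inequality on H^1_0 of an interval of length L, ∫(u')² ≥ (π/L)²∫u² with equality for the first sine mode sin(π(x−x₀)/L) (x₀ the left endpoint), so the inequality holds for all u iff (1−α)(π/L)² ≥ α − c, i.e. α ≤ ((π/L)² + c)/((π/L)² + 1) = (1 + c(L/π)²)/(1 + (L/π)²). (Direct route, valid since c ≤ 0: Poincaré gives c∫u² ≥ c(L/π)²∫(u')², so a(u,u) ≥ (1 + c(L/π)²)∫(u')², while ||u||_{H^1}² ≤ (1 + (L/π)²)∫(u')²; dividing yields the same α.) With (π/L)² = π^2/25 and c = -1/4, the largest admissible constant is α = ((π/L)² + c)/((π/L)² + 1).
Simplifying, α = (-25/4 + π^2)/(π^2 + 25).


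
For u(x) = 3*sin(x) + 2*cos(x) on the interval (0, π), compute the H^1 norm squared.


||u||_{H^1(0,π)}^2 = 13*π

u'(x) = -2*sin(x) + 3*cos(x).
Expand u² and (u')² and integrate term by term on (0, π), using: for integers n ≥ 1, ∫_0^π sin²(nx) dx = ∫_0^π cos²(nx) dx = π/2; for n ≠ n', ∫_0^π sin(nx)sin(n'x) dx = ∫_0^π cos(nx)cos(n'x) dx = 0; and by product-to-sum, ∫_0^π sin(nx)cos(n'x) dx = ½∫_0^π [sin((n+n')x) + sin((n−n')x)] dx, which is 0 when n+n' is even and 2n/(n²−n'²) when n+n' is odd (it need not vanish on (0, π)).
  u² squared terms: (2)²·∫cos(x)² dx = 4·π/2 = 2*π;  (3)²·∫sin(x)² dx = 9·π/2 = 9*π/2.
  u² cross terms: 2·(2)·(3)·∫cos(x)·sin(x) dx = 12·(0) = 0.
  So ∫_0^π u² dx = 2*π + 9*π/2 + 0 = 13*π/2.
  (u')² squared terms: (-2)²·∫sin(x)² dx = 4·π/2 = 2*π;  (3)²·∫cos(x)² dx = 9·π/2 = 9*π/2.
  (u')² cross terms: 2·(-2)·(3)·∫sin(x)·cos(x) dx = -12·(0) = 0.
  So ∫_0^π (u')² dx = 2*π + 9*π/2 + 0 = 13*π/2.
||u||_{H^1}^2 = (13*π/2) + (13*π/2) = 13*π.


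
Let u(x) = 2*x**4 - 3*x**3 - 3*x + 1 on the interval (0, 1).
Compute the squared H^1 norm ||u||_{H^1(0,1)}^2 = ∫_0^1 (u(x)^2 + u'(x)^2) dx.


||u||_{H^1}^2 = 5819/315

The H^1 norm (squared) on an interval (0, L) is
  ||u||_{H^1}^2 = ∫_0^L u(x)^2 dx + ∫_0^L u'(x)^2 dx.
Compute u'(x) = 8*x**3 - 9*x**2 - 3.
Then u(x)^2 = 4*x**8 - 12*x**7 + 9*x**6 - 12*x**5 + 22*x**4 - 6*x**3 + 9*x**2 - 6*x + 1 and u'(x)^2 = 64*x**6 - 144*x**5 + 81*x**4 - 48*x**3 + 54*x**2 + 9.
Integrate each monomial from 0 to 1 using ∫_0^1 c·x^n dx = c·1^(n+1)/(n+1):
  ∫_0^1 u(x)^2 dx = ∫_0^1 (4*x^8 - 12*x^7 + 9*x^6 - 12*x^5 + 22*x^4 - 6*x^3 + 9*x^2 - 6*x + 1) dx. Term by term:
    ∫_0^1 4*x^8 dx = 4/9;  ∫_0^1 -12*x^7 dx = -3/2;  ∫_0^1 9*x^6 dx = 9/7;
    ∫_0^1 -12*x^5 dx = -2;  ∫_0^1 22*x^4 dx = 22/5;  ∫_0^1 -6*x^3 dx = -3/2;
    ∫_0^1 9*x^2 dx = 3;  ∫_0^1 -6*x dx = -3;  ∫_0^1 1 dx = 1.
  Sum: 4/9 − 3/2 + 9/7 − 2 + 22/5 − 3/2 + 3 − 3 + 1 = 671/315.
  ∫_0^1 u'(x)^2 dx = ∫_0^1 (64*x^6 - 144*x^5 + 81*x^4 - 48*x^3 + 54*x^2 + 9) dx. Term by term:
    ∫_0^1 64*x^6 dx = 64/7;  ∫_0^1 -144*x^5 dx = -24;  ∫_0^1 81*x^4 dx = 81/5;
    ∫_0^1 -48*x^3 dx = -12;  ∫_0^1 54*x^2 dx = 18;  ∫_0^1 9 dx = 9.
  Sum: 64/7 − 24 + 81/5 − 12 + 18 + 9 = 572/35.
Adding: ||u||_{H^1}^2 = 671/315 + 572/35 = 5819/315.


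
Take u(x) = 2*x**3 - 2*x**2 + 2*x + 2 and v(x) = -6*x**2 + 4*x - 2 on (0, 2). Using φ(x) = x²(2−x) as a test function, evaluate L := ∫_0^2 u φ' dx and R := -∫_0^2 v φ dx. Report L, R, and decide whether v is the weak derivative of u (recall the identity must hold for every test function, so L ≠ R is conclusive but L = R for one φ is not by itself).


LHS = -136/15, RHS = 136/15. No, v is not the weak derivative of u.

u(x) = 2*x**3 - 2*x**2 + 2*x + 2, classical derivative u'(x) = 6*x**2 - 4*x + 2.
φ(x) = x²(2−x), so φ'(x) = x*(4 - 3*x).
Note φ(0) = φ(2) = 0, so the boundary term u·φ vanishes.
LHS = ∫_0^2 u(x) φ'(x) dx = ∫_0^2 (-6*x^5 + 14*x^4 - 14*x^3 + 2*x^2 + 8*x) dx. Term by term:
  ∫_0^2 -6*x^5 dx = -64;  ∫_0^2 14*x^4 dx = 448/5;  ∫_0^2 -14*x^3 dx = -56;
  ∫_0^2 2*x^2 dx = 16/3;  ∫_0^2 8*x dx = 16.
Sum: -64 + 448/5 − 56 + 16/3 + 16 = -136/15.
So LHS = -136/15.
∫_0^2 v(x) φ(x) dx = ∫_0^2 (6*x^5 - 16*x^4 + 10*x^3 - 4*x^2) dx. Term by term:
  ∫_0^2 6*x^5 dx = 64;  ∫_0^2 -16*x^4 dx = -512/5;  ∫_0^2 10*x^3 dx = 40;
  ∫_0^2 -4*x^2 dx = -32/3.
Sum: 64 − 512/5 + 40 − 32/3 = -136/15.
So RHS = -∫_0^2 v(x) φ(x) dx = 136/15.
LHS − RHS = -272/15 ≠ 0, so the identity fails.
(For a valid weak derivative the identity must hold for EVERY test function, in particular this one. The failure shows v is NOT the weak derivative of u.)
Correct weak derivative would be u'(x) = 6*x**2 - 4*x + 2.


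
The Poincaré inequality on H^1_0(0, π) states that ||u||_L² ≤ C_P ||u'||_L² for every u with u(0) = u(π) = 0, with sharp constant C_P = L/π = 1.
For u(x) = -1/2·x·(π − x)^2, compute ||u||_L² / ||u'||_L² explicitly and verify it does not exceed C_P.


||u||_L² / ||u'||_L² = sqrt(14)*π/14 < C_P = 1.

u(x) = -1/2·x·(π − x)^2, so u'(x) = (π - 3*x)*(x - π)/2.
u(x) = -1/2·x·(π − x)^2 vanishes at x = 0 and x = π, so u ∈ H^1_0(0, π). Differentiate via the product rule and integrate the resulting polynomials term by term.
  ∫_0^π u² dx = ∫_0^π (x^6/4 - π*x^5 + 3*π^2*x^4/2 - π^3*x^3 + π^4*x^2/4) dx. Term by term:
    ∫_0^π x^6/4 dx = π^7/28;  ∫_0^π -π*x^5 dx = -π^7/6;  ∫_0^π 3*π^2*x^4/2 dx = 3*π^7/10;
    ∫_0^π -π^3*x^3 dx = -π^7/4;  ∫_0^π π^4*x^2/4 dx = π^7/12.
  Sum: π^7/28 − π^7/6 + 3*π^7/10 − π^7/4 + π^7/12 = π^7/420.
  ∫_0^π (u')² dx = ∫_0^π (9*x^4/4 - 6*π*x^3 + 11*π^2*x^2/2 - 2*π^3*x + π^4/4) dx. Term by term:
    ∫_0^π 9*x^4/4 dx = 9*π^5/20;  ∫_0^π -6*π*x^3 dx = -3*π^5/2;  ∫_0^π 11*π^2*x^2/2 dx = 11*π^5/6;
    ∫_0^π -2*π^3*x dx = -π^5;  ∫_0^π π^4/4 dx = π^5/4.
  Sum: 9*π^5/20 − 3*π^5/2 + 11*π^5/6 − π^5 + π^5/4 = π^5/30.
∫_0^π u² dx = π^7/420, so ||u||_L² = sqrt(105)*π^(7/2)/210.
∫_0^π (u')² dx = π^5/30, so ||u'||_L² = sqrt(30)*π^(5/2)/30.
Ratio ||u||_L² / ||u'||_L² = sqrt(14)*π/14.
Sharp Poincaré constant on H^1_0(0, π) is C_P = L/π = 1, achieved by sin(x).
A polynomial bump cannot attain the sharp Poincaré constant (only the first sine eigenfunction does), so the ratio is strictly less than C_P, consistent with ||u||_L² ≤ C_P ||u'||_L².


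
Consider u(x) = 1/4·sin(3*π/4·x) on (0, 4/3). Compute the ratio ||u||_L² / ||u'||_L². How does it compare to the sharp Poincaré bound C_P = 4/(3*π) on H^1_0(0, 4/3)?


||u||_L² / ||u'||_L² = 4/(3*π) = C_P.

u(x) = 1/4·sin(3*π/4·x), so u'(x) = 3*π*cos(3*π*x/4)/16.
Writing u(x) = A·sin(kπx/L) with A = 1/4 and k = 1, use ∫_0^L sin²(kπx/L) dx = L/2 and ∫_0^L cos²(kπx/L) dx = L/2.
u² = 1/16·sin²(3*π/4·x) and (u')² = 9*π^2/256·cos²(3*π/4·x), and each of sin², cos² integrates to L/2 = 2/3 over (0, 4/3).
∫_0^4/3 u² dx = 1/24, so ||u||_L² = sqrt(6)/12.
∫_0^4/3 (u')² dx = 3*π^2/128, so ||u'||_L² = sqrt(6)*π/16.
Ratio ||u||_L² / ||u'||_L² = 4/(3*π).
Sharp Poincaré constant on H^1_0(0, 4/3) is C_P = L/π = 4/(3*π), achieved by sin(3*π/4·x).
This is the k = 1 eigenfunction (up to amplitude), so the ratio equals the sharp Poincaré constant exactly.


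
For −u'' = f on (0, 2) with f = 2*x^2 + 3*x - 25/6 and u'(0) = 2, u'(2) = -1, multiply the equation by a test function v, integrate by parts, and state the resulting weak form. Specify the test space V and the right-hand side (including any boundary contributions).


V = H^1(0, 2) (v unrestricted at boundary; u is determined up to an additive constant); weak form: ∫_0^2 u'v' dx = ∫_0^2 (2*x^2 + 3*x - 25/6) v dx − v(2) − 2·v(0) for all v ∈ V.

Multiply both sides by a test function v and integrate from 0 to 2:
  ∫_0^2 −u''(x) v(x) dx = ∫_0^2 f(x) v(x) dx.
Integrate the LHS by parts once:
  ∫_0^2 −u'' v dx = −[u'(x) v(x)]_0^2 + ∫_0^2 u'(x) v'(x) dx.
Thus ∫_0^2 u'(x) v'(x) dx = ∫_0^2 f(x) v(x) dx + [u'(x) v(x)]_0^2.
Choose V so that boundary terms are either known or forced to vanish.
u has inhomogeneous Neumann u'(0) = 2, u'(2) = -1. [u' v]_0^2 = (-1)·v(2) − (2)·v(0) = − v(2) − 2·v(0). Take V = H^1(0, 2); boundary term becomes part of RHS.
Weak formulation: find u (satisfying any essential BC) such that ∫_0^2 u'(x) v'(x) dx = ∫_0^2 f v dx − v(2) − 2·v(0) for all v ∈ V (Neumann data are natural BCs: they enter the RHS as boundary terms).
Substituting f(x) = 2*x^2 + 3*x - 25/6, the right-hand side is ∫_0^2 (2*x^2 + 3*x - 25/6) v dx − v(2) − 2·v(0).
Compatibility check (pure Neumann): taking v ≡ 1 ∈ V gives 0 = ∫_0^2 f dx + (-1) − (2), i.e. ∫_0^2 f dx must equal u'(0) − u'(2) = 3. Indeed ∫_0^2 (2*x^2 + 3*x - 25/6) dx = 3, so the data are compatible. The solution is then unique only up to an additive constant (fix it e.g. by requiring ∫_0^2 u dx = 0).


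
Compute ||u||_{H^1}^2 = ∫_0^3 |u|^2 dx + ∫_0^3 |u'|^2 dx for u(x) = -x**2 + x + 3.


||u||_{H^1}^2 = 381/10

The H^1 norm (squared) on an interval (0, L) is
  ||u||_{H^1}^2 = ∫_0^L u(x)^2 dx + ∫_0^L u'(x)^2 dx.
Compute u'(x) = 1 - 2*x.
Then u(x)^2 = x**4 - 2*x**3 - 5*x**2 + 6*x + 9 and u'(x)^2 = 4*x**2 - 4*x + 1.
Integrate each monomial from 0 to 3 using ∫_0^3 c·x^n dx = c·3^(n+1)/(n+1):
  ∫_0^3 u(x)^2 dx = ∫_0^3 (x^4 - 2*x^3 - 5*x^2 + 6*x + 9) dx. Term by term:
    ∫_0^3 x^4 dx = 243/5;  ∫_0^3 -2*x^3 dx = -81/2;  ∫_0^3 -5*x^2 dx = -45;
    ∫_0^3 6*x dx = 27;  ∫_0^3 9 dx = 27.
  Sum: 243/5 − 81/2 − 45 + 27 + 27 = 171/10.
  ∫_0^3 u'(x)^2 dx = ∫_0^3 (4*x^2 - 4*x + 1) dx. Term by term:
    ∫_0^3 4*x^2 dx = 36;  ∫_0^3 -4*x dx = -18;  ∫_0^3 1 dx = 3.
  Sum: 36 − 18 + 3 = 21.
Adding: ||u||_{H^1}^2 = 171/10 + 21 = 381/10.


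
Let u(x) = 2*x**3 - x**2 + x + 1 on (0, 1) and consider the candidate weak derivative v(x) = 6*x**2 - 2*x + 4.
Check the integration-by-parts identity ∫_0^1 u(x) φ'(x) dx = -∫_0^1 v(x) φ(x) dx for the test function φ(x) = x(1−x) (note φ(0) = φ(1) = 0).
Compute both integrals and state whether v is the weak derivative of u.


LHS = -3/10, RHS = -4/5. No, v is not the weak derivative of u.

u(x) = 2*x**3 - x**2 + x + 1, classical derivative u'(x) = 6*x**2 - 2*x + 1.
φ(x) = x(1−x), so φ'(x) = 1 - 2*x.
Note φ(0) = φ(1) = 0, so the boundary term u·φ vanishes.
LHS = ∫_0^1 u(x) φ'(x) dx = ∫_0^1 (-4*x^4 + 4*x^3 - 3*x^2 - x + 1) dx. Term by term:
  ∫_0^1 -4*x^4 dx = -4/5;  ∫_0^1 4*x^3 dx = 1;  ∫_0^1 -3*x^2 dx = -1;
  ∫_0^1 -x dx = -1/2;  ∫_0^1 1 dx = 1.
Sum: -4/5 + 1 − 1 − 1/2 + 1 = -3/10.
So LHS = -3/10.
∫_0^1 v(x) φ(x) dx = ∫_0^1 (-6*x^4 + 8*x^3 - 6*x^2 + 4*x) dx. Term by term:
  ∫_0^1 -6*x^4 dx = -6/5;  ∫_0^1 8*x^3 dx = 2;  ∫_0^1 -6*x^2 dx = -2;
  ∫_0^1 4*x dx = 2.
Sum: -6/5 + 2 − 2 + 2 = 4/5.
So RHS = -∫_0^1 v(x) φ(x) dx = -4/5.
LHS − RHS = 1/2 ≠ 0, so the identity fails.
(For a valid weak derivative the identity must hold for EVERY test function, in particular this one. The failure shows v is NOT the weak derivative of u.)
Correct weak derivative would be u'(x) = 6*x**2 - 2*x + 1.


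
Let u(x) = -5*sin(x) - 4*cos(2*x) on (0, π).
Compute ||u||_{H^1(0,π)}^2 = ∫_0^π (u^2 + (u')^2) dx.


||u||_{H^1(0,π)}^2 = -400/3 + 65*π

u'(x) = 8*sin(2*x) - 5*cos(x).
Expand u² and (u')² and integrate term by term on (0, π), using: for integers n ≥ 1, ∫_0^π sin²(nx) dx = ∫_0^π cos²(nx) dx = π/2; for n ≠ n', ∫_0^π sin(nx)sin(n'x) dx = ∫_0^π cos(nx)cos(n'x) dx = 0; and by product-to-sum, ∫_0^π sin(nx)cos(n'x) dx = ½∫_0^π [sin((n+n')x) + sin((n−n')x)] dx, which is 0 when n+n' is even and 2n/(n²−n'²) when n+n' is odd (it need not vanish on (0, π)).
  u² squared terms: (-5)²·∫sin(x)² dx = 25·π/2 = 25*π/2;  (-4)²·∫cos(2x)² dx = 16·π/2 = 8*π.
  u² cross terms: 2·(-5)·(-4)·∫sin(x)·cos(2x) dx = 40·(-2/3) = -80/3.
  So ∫_0^π u² dx = 25*π/2 + 8*π − 80/3 = -80/3 + 41*π/2.
  (u')² squared terms: (-5)²·∫cos(x)² dx = 25·π/2 = 25*π/2;  (8)²·∫sin(2x)² dx = 64·π/2 = 32*π.
  (u')² cross terms: 2·(-5)·(8)·∫cos(x)·sin(2x) dx = -80·(4/3) = -320/3.
  So ∫_0^π (u')² dx = 25*π/2 + 32*π − 320/3 = -320/3 + 89*π/2.
||u||_{H^1}^2 = (-80/3 + 41*π/2) + (-320/3 + 89*π/2) = -400/3 + 65*π.


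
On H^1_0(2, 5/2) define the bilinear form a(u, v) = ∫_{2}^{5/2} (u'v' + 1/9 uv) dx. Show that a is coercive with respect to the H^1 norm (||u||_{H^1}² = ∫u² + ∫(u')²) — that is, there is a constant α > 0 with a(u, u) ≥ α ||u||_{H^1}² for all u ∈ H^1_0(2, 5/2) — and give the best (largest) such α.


α = (1 + 36*π^2)/(9*(1 + 4*π^2))

Coercivity of a(·,·) on H^1_0(2, 5/2) means a(u, u) ≥ α ||u||_{H^1}² for every u ∈ H^1_0.
The interval has length L = 1/2, and Poincaré/coercivity depend only on L. Here a(u, u) = ∫(u')² + (1/9)·∫u².
Here 0 < c = 1/9 < 1. The condition a(u,u) ≥ α||u||_{H^1}² reads (1−α)∫(u')² ≥ (α−c)∫u². Any admissible α is ≤ 1 (rapidly oscillating u have ∫u²/∫(u')² → 0), and α = 1 would force 0 ≥ (1−c)∫u², impossible since c < 1; so 1−α > 0. By the sharp Poincaré inequality on H^1_0 of an interval of length L, ∫(u')² ≥ (π/L)²∫u² with equality for the first sine mode sin(π(x−x₀)/L) (x₀ the left endpoint), so the inequality holds for all u iff (1−α)(π/L)² ≥ α − c, i.e. α ≤ ((π/L)² + c)/((π/L)² + 1) = (1 + c(L/π)²)/(1 + (L/π)²). With (π/L)² = 4*π^2 and c = 1/9, the largest admissible constant is α = ((π/L)² + c)/((π/L)² + 1).
Simplifying, α = (1 + 36*π^2)/(9*(1 + 4*π^2)).


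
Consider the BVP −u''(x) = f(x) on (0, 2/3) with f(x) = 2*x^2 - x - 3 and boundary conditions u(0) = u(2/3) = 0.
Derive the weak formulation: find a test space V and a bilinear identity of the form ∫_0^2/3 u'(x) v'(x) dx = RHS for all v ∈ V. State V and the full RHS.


V = H^1_0(0, 2/3) (so v(0) = v(2/3) = 0); weak form: ∫_0^2/3 u'v' dx = ∫_0^2/3 (2*x^2 - x - 3) v dx for all v ∈ V.

Multiply both sides by a test function v and integrate from 0 to 2/3:
  ∫_0^2/3 −u''(x) v(x) dx = ∫_0^2/3 f(x) v(x) dx.
Integrate the LHS by parts once:
  ∫_0^2/3 −u'' v dx = −[u'(x) v(x)]_0^2/3 + ∫_0^2/3 u'(x) v'(x) dx.
Thus ∫_0^2/3 u'(x) v'(x) dx = ∫_0^2/3 f(x) v(x) dx + [u'(x) v(x)]_0^2/3.
Choose V so that boundary terms are either known or forced to vanish.
u is Dirichlet: u(0) = u(2/3) = 0. Let V = H^1_0(0, 2/3); then v(0) = v(2/3) = 0, and [u' v]_0^2/3 = 0.
Weak formulation: find u (satisfying any essential BC) such that ∫_0^2/3 u'(x) v'(x) dx = ∫_0^2/3 f v dx for all v ∈ V.
Substituting f(x) = 2*x^2 - x - 3, the right-hand side is ∫_0^2/3 (2*x^2 - x - 3) v dx.


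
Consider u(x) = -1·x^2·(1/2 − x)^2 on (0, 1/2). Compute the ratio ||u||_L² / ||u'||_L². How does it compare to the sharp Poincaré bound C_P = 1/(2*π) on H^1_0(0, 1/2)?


||u||_L² / ||u'||_L² = sqrt(3)/12 < C_P = 1/(2*π).

u(x) = -1·x^2·(1/2 − x)^2, so u'(x) = x*(-8*x^2 + 6*x - 1)/2.
u(x) = -1·x^2·(1/2 − x)^2 vanishes at x = 0 and x = 1/2, so u ∈ H^1_0(0, 1/2). Differentiate via the product rule and integrate the resulting polynomials term by term.
  ∫_0^1/2 u² dx = ∫_0^1/2 (x^8 - 2*x^7 + 3*x^6/2 - x^5/2 + x^4/16) dx. Term by term:
    ∫_0^1/2 x^8 dx = 1/4608;  ∫_0^1/2 -2*x^7 dx = -1/1024;  ∫_0^1/2 3*x^6/2 dx = 3/1792;
    ∫_0^1/2 -x^5/2 dx = -1/768;  ∫_0^1/2 x^4/16 dx = 1/2560.
  Sum: 1/4608 − 1/1024 + 3/1792 − 1/768 + 1/2560 = 1/322560.
  ∫_0^1/2 (u')² dx = ∫_0^1/2 (16*x^6 - 24*x^5 + 13*x^4 - 3*x^3 + x^2/4) dx. Term by term:
    ∫_0^1/2 16*x^6 dx = 1/56;  ∫_0^1/2 -24*x^5 dx = -1/16;  ∫_0^1/2 13*x^4 dx = 13/160;
    ∫_0^1/2 -3*x^3 dx = -3/64;  ∫_0^1/2 x^2/4 dx = 1/96.
  Sum: 1/56 − 1/16 + 13/160 − 3/64 + 1/96 = 1/6720.
∫_0^1/2 u² dx = 1/322560, so ||u||_L² = sqrt(35)/3360.
∫_0^1/2 (u')² dx = 1/6720, so ||u'||_L² = sqrt(105)/840.
Ratio ||u||_L² / ||u'||_L² = sqrt(3)/12.
Sharp Poincaré constant on H^1_0(0, 1/2) is C_P = L/π = 1/(2*π), achieved by sin(2*π·x).
A polynomial bump cannot attain the sharp Poincaré constant (only the first sine eigenfunction does), so the ratio is strictly less than C_P, consistent with ||u||_L² ≤ C_P ||u'||_L².


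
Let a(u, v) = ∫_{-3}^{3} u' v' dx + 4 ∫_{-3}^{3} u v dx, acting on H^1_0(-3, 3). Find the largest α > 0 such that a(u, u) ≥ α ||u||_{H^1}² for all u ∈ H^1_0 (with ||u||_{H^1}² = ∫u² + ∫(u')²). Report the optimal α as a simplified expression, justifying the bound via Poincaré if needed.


α = 1

Coercivity of a(·,·) on H^1_0(-3, 3) means a(u, u) ≥ α ||u||_{H^1}² for every u ∈ H^1_0.
The interval has length L = 6, and Poincaré/coercivity depend only on L. Here a(u, u) = ∫(u')² + (4)·∫u².
Here c = 4 ≥ 1, so a(u,u) = ∫(u')² + c∫u² ≥ ∫(u')² + ∫u² = ||u||_{H^1}², i.e. α = 1 works. No larger α is possible: a(u,u) ≥ α||u||_{H^1}² means (1−α)∫(u')² ≥ (α−c)∫u², and for the modes u_n = sin(nπ(x−x₀)/L) (x₀ the left endpoint) one has ∫u_n²/∫(u_n')² = (L/(nπ))² → 0, so a(u_n,u_n)/||u_n||_{H^1}² → 1. Hence the optimal constant is α = 1.
Therefore α = 1.


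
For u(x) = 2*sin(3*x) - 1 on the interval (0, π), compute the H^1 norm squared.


||u||_{H^1(0,π)}^2 = -8/3 + 21*π

u'(x) = 6*cos(3*x).
Expand u² and (u')² and integrate term by term on (0, π), using: for integers n ≥ 1, ∫_0^π sin²(nx) dx = ∫_0^π cos²(nx) dx = π/2; for n ≠ n', ∫_0^π sin(nx)sin(n'x) dx = ∫_0^π cos(nx)cos(n'x) dx = 0; and by product-to-sum, ∫_0^π sin(nx)cos(n'x) dx = ½∫_0^π [sin((n+n')x) + sin((n−n')x)] dx, which is 0 when n+n' is even and 2n/(n²−n'²) when n+n' is odd (it need not vanish on (0, π)). For the constant mode: ∫_0^π 1 dx = π, ∫_0^π cos(nx) dx = 0, ∫_0^π sin(nx) dx = (1−(−1)^n)/n.
  u² squared terms: (-1)²·∫1 dx = 1·π = π;  (2)²·∫sin(3x)² dx = 4·π/2 = 2*π.
  u² cross terms: 2·(-1)·(2)·∫1·sin(3x) dx = -4·(2/3) = -8/3.
  So ∫_0^π u² dx = π + 2*π − 8/3 = -8/3 + 3*π.
  (u')² squared terms: (6)²·∫cos(3x)² dx = 36·π/2 = 18*π.
  So ∫_0^π (u')² dx = 18*π.
||u||_{H^1}^2 = (-8/3 + 3*π) + (18*π) = -8/3 + 21*π.


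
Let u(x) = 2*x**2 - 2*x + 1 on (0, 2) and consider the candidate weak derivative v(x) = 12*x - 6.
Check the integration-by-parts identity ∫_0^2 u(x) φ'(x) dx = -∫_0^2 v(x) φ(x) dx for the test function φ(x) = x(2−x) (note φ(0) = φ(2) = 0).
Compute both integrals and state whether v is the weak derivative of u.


LHS = -8/3, RHS = -8. No, v is not the weak derivative of u.

u(x) = 2*x**2 - 2*x + 1, classical derivative u'(x) = 4*x - 2.
φ(x) = x(2−x), so φ'(x) = 2 - 2*x.
Note φ(0) = φ(2) = 0, so the boundary term u·φ vanishes.
LHS = ∫_0^2 u(x) φ'(x) dx = ∫_0^2 (-4*x^3 + 8*x^2 - 6*x + 2) dx. Term by term:
  ∫_0^2 -4*x^3 dx = -16;  ∫_0^2 8*x^2 dx = 64/3;  ∫_0^2 -6*x dx = -12;
  ∫_0^2 2 dx = 4.
Sum: -16 + 64/3 − 12 + 4 = -8/3.
So LHS = -8/3.
∫_0^2 v(x) φ(x) dx = ∫_0^2 (-12*x^3 + 30*x^2 - 12*x) dx. Term by term:
  ∫_0^2 -12*x^3 dx = -48;  ∫_0^2 30*x^2 dx = 80;  ∫_0^2 -12*x dx = -24.
Sum: -48 + 80 − 24 = 8.
So RHS = -∫_0^2 v(x) φ(x) dx = -8.
LHS − RHS = 16/3 ≠ 0, so the identity fails.
(For a valid weak derivative the identity must hold for EVERY test function, in particular this one. The failure shows v is NOT the weak derivative of u.)
Correct weak derivative would be u'(x) = 4*x - 2.


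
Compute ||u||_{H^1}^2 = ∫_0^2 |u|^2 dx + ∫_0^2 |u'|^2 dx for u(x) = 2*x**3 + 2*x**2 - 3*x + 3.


||u||_{H^1}^2 = 16952/35

The H^1 norm (squared) on an interval (0, L) is
  ||u||_{H^1}^2 = ∫_0^L u(x)^2 dx + ∫_0^L u'(x)^2 dx.
Compute u'(x) = 6*x**2 + 4*x - 3.
Then u(x)^2 = 4*x**6 + 8*x**5 - 8*x**4 + 21*x**2 - 18*x + 9 and u'(x)^2 = 36*x**4 + 48*x**3 - 20*x**2 - 24*x + 9.
Integrate each monomial from 0 to 2 using ∫_0^2 c·x^n dx = c·2^(n+1)/(n+1):
  ∫_0^2 u(x)^2 dx = ∫_0^2 (4*x^6 + 8*x^5 - 8*x^4 + 21*x^2 - 18*x + 9) dx. Term by term:
    ∫_0^2 4*x^6 dx = 512/7;  ∫_0^2 8*x^5 dx = 256/3;  ∫_0^2 -8*x^4 dx = -256/5;
    ∫_0^2 21*x^2 dx = 56;  ∫_0^2 -18*x dx = -36;  ∫_0^2 9 dx = 18.
  Sum: 512/7 + 256/3 − 256/5 + 56 − 36 + 18 = 15254/105.
  ∫_0^2 u'(x)^2 dx = ∫_0^2 (36*x^4 + 48*x^3 - 20*x^2 - 24*x + 9) dx. Term by term:
    ∫_0^2 36*x^4 dx = 1152/5;  ∫_0^2 48*x^3 dx = 192;  ∫_0^2 -20*x^2 dx = -160/3;
    ∫_0^2 -24*x dx = -48;  ∫_0^2 9 dx = 18.
  Sum: 1152/5 + 192 − 160/3 − 48 + 18 = 5086/15.
Adding: ||u||_{H^1}^2 = 15254/105 + 5086/15 = 16952/35.


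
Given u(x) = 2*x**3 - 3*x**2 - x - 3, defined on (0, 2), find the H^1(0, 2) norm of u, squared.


||u||_{H^1}^2 = 6952/105

The H^1 norm (squared) on an interval (0, L) is
  ||u||_{H^1}^2 = ∫_0^L u(x)^2 dx + ∫_0^L u'(x)^2 dx.
Compute u'(x) = 6*x**2 - 6*x - 1.
Then u(x)^2 = 4*x**6 - 12*x**5 + 5*x**4 - 6*x**3 + 19*x**2 + 6*x + 9 and u'(x)^2 = 36*x**4 - 72*x**3 + 24*x**2 + 12*x + 1.
Integrate each monomial from 0 to 2 using ∫_0^2 c·x^n dx = c·2^(n+1)/(n+1):
  ∫_0^2 u(x)^2 dx = ∫_0^2 (4*x^6 - 12*x^5 + 5*x^4 - 6*x^3 + 19*x^2 + 6*x + 9) dx. Term by term:
    ∫_0^2 4*x^6 dx = 512/7;  ∫_0^2 -12*x^5 dx = -128;  ∫_0^2 5*x^4 dx = 32;
    ∫_0^2 -6*x^3 dx = -24;  ∫_0^2 19*x^2 dx = 152/3;  ∫_0^2 6*x dx = 12;
    ∫_0^2 9 dx = 18.
  Sum: 512/7 − 128 + 32 − 24 + 152/3 + 12 + 18 = 710/21.
  ∫_0^2 u'(x)^2 dx = ∫_0^2 (36*x^4 - 72*x^3 + 24*x^2 + 12*x + 1) dx. Term by term:
    ∫_0^2 36*x^4 dx = 1152/5;  ∫_0^2 -72*x^3 dx = -288;  ∫_0^2 24*x^2 dx = 64;
    ∫_0^2 12*x dx = 24;  ∫_0^2 1 dx = 2.
  Sum: 1152/5 − 288 + 64 + 24 + 2 = 162/5.
Adding: ||u||_{H^1}^2 = 710/21 + 162/5 = 6952/105.


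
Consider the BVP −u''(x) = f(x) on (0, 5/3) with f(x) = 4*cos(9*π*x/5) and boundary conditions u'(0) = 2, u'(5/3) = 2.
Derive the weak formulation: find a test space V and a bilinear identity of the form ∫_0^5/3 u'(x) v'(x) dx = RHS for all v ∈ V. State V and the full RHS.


V = H^1(0, 5/3) (v unrestricted at boundary; u is determined up to an additive constant); weak form: ∫_0^5/3 u'v' dx = ∫_0^5/3 (4*cos(9*π*x/5)) v dx + 2·v(5/3) − 2·v(0) for all v ∈ V.

Multiply both sides by a test function v and integrate from 0 to 5/3:
  ∫_0^5/3 −u''(x) v(x) dx = ∫_0^5/3 f(x) v(x) dx.
Integrate the LHS by parts once:
  ∫_0^5/3 −u'' v dx = −[u'(x) v(x)]_0^5/3 + ∫_0^5/3 u'(x) v'(x) dx.
Thus ∫_0^5/3 u'(x) v'(x) dx = ∫_0^5/3 f(x) v(x) dx + [u'(x) v(x)]_0^5/3.
Choose V so that boundary terms are either known or forced to vanish.
u has inhomogeneous Neumann u'(0) = 2, u'(5/3) = 2. [u' v]_0^5/3 = (2)·v(5/3) − (2)·v(0) = 2·v(5/3) − 2·v(0). Take V = H^1(0, 5/3); boundary term becomes part of RHS.
Weak formulation: find u (satisfying any essential BC) such that ∫_0^5/3 u'(x) v'(x) dx = ∫_0^5/3 f v dx + 2·v(5/3) − 2·v(0) for all v ∈ V (Neumann data are natural BCs: they enter the RHS as boundary terms).
Substituting f(x) = 4*cos(9*π*x/5), the right-hand side is ∫_0^5/3 (4*cos(9*π*x/5)) v dx + 2·v(5/3) − 2·v(0).
Compatibility check (pure Neumann): taking v ≡ 1 ∈ V gives 0 = ∫_0^5/3 f dx + (2) − (2), i.e. ∫_0^5/3 f dx must equal u'(0) − u'(5/3) = 0. Indeed ∫_0^5/3 (4*cos(9*π*x/5)) dx = 0, so the data are compatible. The solution is then unique only up to an additive constant (fix it e.g. by requiring ∫_0^5/3 u dx = 0).


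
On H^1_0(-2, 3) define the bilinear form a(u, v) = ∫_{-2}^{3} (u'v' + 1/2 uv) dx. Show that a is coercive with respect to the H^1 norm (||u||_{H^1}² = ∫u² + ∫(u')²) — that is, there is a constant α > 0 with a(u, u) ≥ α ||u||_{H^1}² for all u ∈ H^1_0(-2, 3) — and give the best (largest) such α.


α = (π^2 + 25/2)/(π^2 + 25)

Coercivity of a(·,·) on H^1_0(-2, 3) means a(u, u) ≥ α ||u||_{H^1}² for every u ∈ H^1_0.
The interval has length L = 5, and Poincaré/coercivity depend only on L. Here a(u, u) = ∫(u')² + (1/2)·∫u².
Here 0 < c = 1/2 < 1. The condition a(u,u) ≥ α||u||_{H^1}² reads (1−α)∫(u')² ≥ (α−c)∫u². Any admissible α is ≤ 1 (rapidly oscillating u have ∫u²/∫(u')² → 0), and α = 1 would force 0 ≥ (1−c)∫u², impossible since c < 1; so 1−α > 0. By the sharp Poincaré inequality on H^1_0 of an interval of length L, ∫(u')² ≥ (π/L)²∫u² with equality for the first sine mode sin(π(x−x₀)/L) (x₀ the left endpoint), so the inequality holds for all u iff (1−α)(π/L)² ≥ α − c, i.e. α ≤ ((π/L)² + c)/((π/L)² + 1) = (1 + c(L/π)²)/(1 + (L/π)²). With (π/L)² = π^2/25 and c = 1/2, the largest admissible constant is α = ((π/L)² + c)/((π/L)² + 1).
Simplifying, α = (π^2 + 25/2)/(π^2 + 25).


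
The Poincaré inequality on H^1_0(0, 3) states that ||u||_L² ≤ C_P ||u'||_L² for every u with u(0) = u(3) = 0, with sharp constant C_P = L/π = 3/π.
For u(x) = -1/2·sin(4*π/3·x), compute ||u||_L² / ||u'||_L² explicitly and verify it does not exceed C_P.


||u||_L² / ||u'||_L² = 3/(4*π) < C_P = 3/π.

u(x) = -1/2·sin(4*π/3·x), so u'(x) = -2*π*cos(4*π*x/3)/3.
Writing u(x) = A·sin(kπx/L) with A = -1/2 and k = 4, use ∫_0^L sin²(kπx/L) dx = L/2 and ∫_0^L cos²(kπx/L) dx = L/2.
u² = 1/4·sin²(4*π/3·x) and (u')² = 4*π^2/9·cos²(4*π/3·x), and each of sin², cos² integrates to L/2 = 3/2 over (0, 3).
∫_0^3 u² dx = 3/8, so ||u||_L² = sqrt(6)/4.
∫_0^3 (u')² dx = 2*π^2/3, so ||u'||_L² = sqrt(6)*π/3.
Ratio ||u||_L² / ||u'||_L² = 3/(4*π).
Sharp Poincaré constant on H^1_0(0, 3) is C_P = L/π = 3/π, achieved by sin(π/3·x).
This is the k = 4 harmonic; the ratio L/(kπ) is strictly less than C_P = L/π, consistent with the sharp inequality ||u||_L² ≤ C_P ||u'||_L².


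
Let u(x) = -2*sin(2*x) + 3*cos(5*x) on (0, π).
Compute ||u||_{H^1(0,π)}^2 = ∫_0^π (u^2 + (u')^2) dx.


||u||_{H^1(0,π)}^2 = 416/7 + 127*π

u'(x) = -15*sin(5*x) - 4*cos(2*x).
Expand u² and (u')² and integrate term by term on (0, π), using: for integers n ≥ 1, ∫_0^π sin²(nx) dx = ∫_0^π cos²(nx) dx = π/2; for n ≠ n', ∫_0^π sin(nx)sin(n'x) dx = ∫_0^π cos(nx)cos(n'x) dx = 0; and by product-to-sum, ∫_0^π sin(nx)cos(n'x) dx = ½∫_0^π [sin((n+n')x) + sin((n−n')x)] dx, which is 0 when n+n' is even and 2n/(n²−n'²) when n+n' is odd (it need not vanish on (0, π)).
  u² squared terms: (-2)²·∫sin(2x)² dx = 4·π/2 = 2*π;  (3)²·∫cos(5x)² dx = 9·π/2 = 9*π/2.
  u² cross terms: 2·(-2)·(3)·∫sin(2x)·cos(5x) dx = -12·(-4/21) = 16/7.
  So ∫_0^π u² dx = 2*π + 9*π/2 + 16/7 = 16/7 + 13*π/2.
  (u')² squared terms: (-15)²·∫sin(5x)² dx = 225·π/2 = 225*π/2;  (-4)²·∫cos(2x)² dx = 16·π/2 = 8*π.
  (u')² cross terms: 2·(-15)·(-4)·∫sin(5x)·cos(2x) dx = 120·(10/21) = 400/7.
  So ∫_0^π (u')² dx = 225*π/2 + 8*π + 400/7 = 400/7 + 241*π/2.
||u||_{H^1}^2 = (16/7 + 13*π/2) + (400/7 + 241*π/2) = 416/7 + 127*π.


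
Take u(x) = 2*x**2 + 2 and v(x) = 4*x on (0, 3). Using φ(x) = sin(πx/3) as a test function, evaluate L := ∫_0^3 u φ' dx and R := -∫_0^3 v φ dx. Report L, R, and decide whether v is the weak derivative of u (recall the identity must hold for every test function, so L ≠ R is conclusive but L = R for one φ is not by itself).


LHS = -36/π, RHS = -36/π. Yes, v = u' weakly.

u(x) = 2*x**2 + 2, classical derivative u'(x) = 4*x.
φ(x) = sin(πx/3), so φ'(x) = π*cos(π*x/3)/3.
Note φ(0) = φ(3) = 0, so the boundary term u·φ vanishes.
LHS = ∫_0^3 u(x) φ'(x) dx = ∫_0^3 (2*π*x^2*cos(π*x/3)/3 + 2*π*cos(π*x/3)/3) dx. Term by term:
  ∫_0^3 2*π*cos(π*x/3)/3 dx = 0;  ∫_0^3 2*π*x^2*cos(π*x/3)/3 dx = -36/π.
Sum: 0 − 36/π = -36/π.
So LHS = -36/π.
∫_0^3 v(x) φ(x) dx = ∫_0^3 (4*x*sin(π*x/3)) dx. Term by term:
  ∫_0^3 4*x*sin(π*x/3) dx = 36/π.
So RHS = -∫_0^3 v(x) φ(x) dx = -36/π.
LHS = RHS, so the identity holds for this test φ.
Moreover u is smooth here and v(x) = u'(x) = 4*x pointwise, so the identity holds for every test function. Hence v is the weak derivative of u.


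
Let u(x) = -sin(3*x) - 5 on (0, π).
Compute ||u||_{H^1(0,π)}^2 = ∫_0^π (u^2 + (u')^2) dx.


||u||_{H^1(0,π)}^2 = 20/3 + 30*π

u'(x) = -3*cos(3*x).
Expand u² and (u')² and integrate term by term on (0, π), using: for integers n ≥ 1, ∫_0^π sin²(nx) dx = ∫_0^π cos²(nx) dx = π/2; for n ≠ n', ∫_0^π sin(nx)sin(n'x) dx = ∫_0^π cos(nx)cos(n'x) dx = 0; and by product-to-sum, ∫_0^π sin(nx)cos(n'x) dx = ½∫_0^π [sin((n+n')x) + sin((n−n')x)] dx, which is 0 when n+n' is even and 2n/(n²−n'²) when n+n' is odd (it need not vanish on (0, π)). For the constant mode: ∫_0^π 1 dx = π, ∫_0^π cos(nx) dx = 0, ∫_0^π sin(nx) dx = (1−(−1)^n)/n.
  u² squared terms: (-5)²·∫1 dx = 25·π = 25*π;  (-1)²·∫sin(3x)² dx = 1·π/2 = π/2.
  u² cross terms: 2·(-5)·(-1)·∫1·sin(3x) dx = 10·(2/3) = 20/3.
  So ∫_0^π u² dx = 25*π + π/2 + 20/3 = 20/3 + 51*π/2.
  (u')² squared terms: (-3)²·∫cos(3x)² dx = 9·π/2 = 9*π/2.
  So ∫_0^π (u')² dx = 9*π/2.
||u||_{H^1}^2 = (20/3 + 51*π/2) + (9*π/2) = 20/3 + 30*π.


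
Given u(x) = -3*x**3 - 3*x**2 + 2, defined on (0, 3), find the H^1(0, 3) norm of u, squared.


||u||_{H^1}^2 = 80814/7

The H^1 norm (squared) on an interval (0, L) is
  ||u||_{H^1}^2 = ∫_0^L u(x)^2 dx + ∫_0^L u'(x)^2 dx.
Compute u'(x) = -9*x**2 - 6*x.
Then u(x)^2 = 9*x**6 + 18*x**5 + 9*x**4 - 12*x**3 - 12*x**2 + 4 and u'(x)^2 = 81*x**4 + 108*x**3 + 36*x**2.
Integrate each monomial from 0 to 3 using ∫_0^3 c·x^n dx = c·3^(n+1)/(n+1):
  ∫_0^3 u(x)^2 dx = ∫_0^3 (9*x^6 + 18*x^5 + 9*x^4 - 12*x^3 - 12*x^2 + 4) dx. Term by term:
    ∫_0^3 9*x^6 dx = 19683/7;  ∫_0^3 18*x^5 dx = 2187;  ∫_0^3 9*x^4 dx = 2187/5;
    ∫_0^3 -12*x^3 dx = -243;  ∫_0^3 -12*x^2 dx = -108;  ∫_0^3 4 dx = 12.
  Sum: 19683/7 + 2187 + 2187/5 − 243 − 108 + 12 = 178404/35.
  ∫_0^3 u'(x)^2 dx = ∫_0^3 (81*x^4 + 108*x^3 + 36*x^2) dx. Term by term:
    ∫_0^3 81*x^4 dx = 19683/5;  ∫_0^3 108*x^3 dx = 2187;  ∫_0^3 36*x^2 dx = 324.
  Sum: 19683/5 + 2187 + 324 = 32238/5.
Adding: ||u||_{H^1}^2 = 178404/35 + 32238/5 = 80814/7.


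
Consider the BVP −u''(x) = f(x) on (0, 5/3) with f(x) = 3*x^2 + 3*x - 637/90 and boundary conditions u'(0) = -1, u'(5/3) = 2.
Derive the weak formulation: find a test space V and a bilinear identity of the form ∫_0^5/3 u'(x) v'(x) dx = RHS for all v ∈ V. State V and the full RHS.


V = H^1(0, 5/3) (v unrestricted at boundary; u is determined up to an additive constant); weak form: ∫_0^5/3 u'v' dx = ∫_0^5/3 (3*x^2 + 3*x - 637/90) v dx + 2·v(5/3) + v(0) for all v ∈ V.

Multiply both sides by a test function v and integrate from 0 to 5/3:
  ∫_0^5/3 −u''(x) v(x) dx = ∫_0^5/3 f(x) v(x) dx.
Integrate the LHS by parts once:
  ∫_0^5/3 −u'' v dx = −[u'(x) v(x)]_0^5/3 + ∫_0^5/3 u'(x) v'(x) dx.
Thus ∫_0^5/3 u'(x) v'(x) dx = ∫_0^5/3 f(x) v(x) dx + [u'(x) v(x)]_0^5/3.
Choose V so that boundary terms are either known or forced to vanish.
u has inhomogeneous Neumann u'(0) = -1, u'(5/3) = 2. [u' v]_0^5/3 = (2)·v(5/3) − (-1)·v(0) = 2·v(5/3) + v(0). Take V = H^1(0, 5/3); boundary term becomes part of RHS.
Weak formulation: find u (satisfying any essential BC) such that ∫_0^5/3 u'(x) v'(x) dx = ∫_0^5/3 f v dx + 2·v(5/3) + v(0) for all v ∈ V (Neumann data are natural BCs: they enter the RHS as boundary terms).
Substituting f(x) = 3*x^2 + 3*x - 637/90, the right-hand side is ∫_0^5/3 (3*x^2 + 3*x - 637/90) v dx + 2·v(5/3) + v(0).
Compatibility check (pure Neumann): taking v ≡ 1 ∈ V gives 0 = ∫_0^5/3 f dx + (2) − (-1), i.e. ∫_0^5/3 f dx must equal u'(0) − u'(5/3) = -3. Indeed ∫_0^5/3 (3*x^2 + 3*x - 637/90) dx = -3, so the data are compatible. The solution is then unique only up to an additive constant (fix it e.g. by requiring ∫_0^5/3 u dx = 0).


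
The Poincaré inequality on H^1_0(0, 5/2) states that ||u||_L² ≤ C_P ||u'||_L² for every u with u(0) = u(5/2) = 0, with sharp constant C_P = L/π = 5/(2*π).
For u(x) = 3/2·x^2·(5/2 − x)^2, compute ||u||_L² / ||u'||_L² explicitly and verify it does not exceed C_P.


||u||_L² / ||u'||_L² = 5*sqrt(3)/12 < C_P = 5/(2*π).

u(x) = 3/2·x^2·(5/2 − x)^2, so u'(x) = 3*x*(2*x - 5)*(4*x - 5)/4.
u(x) = 3/2·x^2·(5/2 − x)^2 vanishes at x = 0 and x = 5/2, so u ∈ H^1_0(0, 5/2). Differentiate via the product rule and integrate the resulting polynomials term by term.
  ∫_0^5/2 u² dx = ∫_0^5/2 (9*x^8/4 - 45*x^7/2 + 675*x^6/8 - 1125*x^5/8 + 5625*x^4/64) dx. Term by term:
    ∫_0^5/2 9*x^8/4 dx = 1953125/2048;  ∫_0^5/2 -45*x^7/2 dx = -17578125/4096;  ∫_0^5/2 675*x^6/8 dx = 52734375/7168;
    ∫_0^5/2 -1125*x^5/8 dx = -5859375/1024;  ∫_0^5/2 5625*x^4/64 dx = 3515625/2048.
  Sum: 1953125/2048 − 17578125/4096 + 52734375/7168 − 5859375/1024 + 3515625/2048 = 390625/28672.
  ∫_0^5/2 (u')² dx = ∫_0^5/2 (36*x^6 - 270*x^5 + 2925*x^4/4 - 3375*x^3/4 + 5625*x^2/16) dx. Term by term:
    ∫_0^5/2 36*x^6 dx = 703125/224;  ∫_0^5/2 -270*x^5 dx = -703125/64;  ∫_0^5/2 2925*x^4/4 dx = 1828125/128;
    ∫_0^5/2 -3375*x^3/4 dx = -2109375/256;  ∫_0^5/2 5625*x^2/16 dx = 234375/128.
  Sum: 703125/224 − 703125/64 + 1828125/128 − 2109375/256 + 234375/128 = 46875/1792.
∫_0^5/2 u² dx = 390625/28672, so ||u||_L² = 625*sqrt(7)/448.
∫_0^5/2 (u')² dx = 46875/1792, so ||u'||_L² = 125*sqrt(21)/112.
Ratio ||u||_L² / ||u'||_L² = 5*sqrt(3)/12.
Sharp Poincaré constant on H^1_0(0, 5/2) is C_P = L/π = 5/(2*π), achieved by sin(2*π/5·x).
A polynomial bump cannot attain the sharp Poincaré constant (only the first sine eigenfunction does), so the ratio is strictly less than C_P, consistent with ||u||_L² ≤ C_P ||u'||_L².


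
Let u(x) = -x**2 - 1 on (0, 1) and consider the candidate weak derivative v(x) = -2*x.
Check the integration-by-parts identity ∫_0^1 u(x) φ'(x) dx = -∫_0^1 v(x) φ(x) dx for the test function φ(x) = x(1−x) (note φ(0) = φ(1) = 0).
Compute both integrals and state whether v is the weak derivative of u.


LHS = 1/6, RHS = 1/6. Yes, v = u' weakly.

u(x) = -x**2 - 1, classical derivative u'(x) = -2*x.
φ(x) = x(1−x), so φ'(x) = 1 - 2*x.
Note φ(0) = φ(1) = 0, so the boundary term u·φ vanishes.
LHS = ∫_0^1 u(x) φ'(x) dx = ∫_0^1 (2*x^3 - x^2 + 2*x - 1) dx. Term by term:
  ∫_0^1 2*x^3 dx = 1/2;  ∫_0^1 -x^2 dx = -1/3;  ∫_0^1 2*x dx = 1;
  ∫_0^1 -1 dx = -1.
Sum: 1/2 − 1/3 + 1 − 1 = 1/6.
So LHS = 1/6.
∫_0^1 v(x) φ(x) dx = ∫_0^1 (2*x^3 - 2*x^2) dx. Term by term:
  ∫_0^1 2*x^3 dx = 1/2;  ∫_0^1 -2*x^2 dx = -2/3.
Sum: 1/2 − 2/3 = -1/6.
So RHS = -∫_0^1 v(x) φ(x) dx = 1/6.
LHS = RHS, so the identity holds for this test φ.
Moreover u is smooth here and v(x) = u'(x) = -2*x pointwise, so the identity holds for every test function. Hence v is the weak derivative of u.
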